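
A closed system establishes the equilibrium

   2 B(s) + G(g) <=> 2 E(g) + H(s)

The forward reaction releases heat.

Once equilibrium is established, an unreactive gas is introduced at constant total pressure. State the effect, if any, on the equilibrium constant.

unchanged

The equilibrium constant depends only on temperature. This perturbation may move the position of equilibrium, but since T is unchanged, K itself is unchanged.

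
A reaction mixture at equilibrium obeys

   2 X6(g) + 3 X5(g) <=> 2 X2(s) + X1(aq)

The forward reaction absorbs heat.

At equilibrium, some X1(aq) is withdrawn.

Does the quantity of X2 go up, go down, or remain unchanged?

increases

Removing X1 (aq), a product, drives the reaction to the right.
The net shift is to the right. X2 is a product, so its amount increases.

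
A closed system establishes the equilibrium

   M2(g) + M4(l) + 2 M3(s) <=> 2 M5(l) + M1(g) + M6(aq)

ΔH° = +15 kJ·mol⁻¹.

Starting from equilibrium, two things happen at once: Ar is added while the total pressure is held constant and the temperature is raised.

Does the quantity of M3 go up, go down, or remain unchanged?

Adding inert gas at constant total pressure expands the volume, scaling every reacting partial pressure by the same factor. Δn_gas = 1 − 1 = 0, so Q is unchanged — no shift.
The forward reaction is endothermic. Raising T favours the endothermic direction — shift to the right.
The net shift is to the right. M3 is a reactant, so its amount decreases.

decreases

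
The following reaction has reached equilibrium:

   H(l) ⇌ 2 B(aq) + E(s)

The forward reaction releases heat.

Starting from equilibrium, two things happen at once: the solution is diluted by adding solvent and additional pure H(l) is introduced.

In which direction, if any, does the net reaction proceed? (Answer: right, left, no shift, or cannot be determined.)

Dilution lowers every aqueous concentration by the same factor. Δn_aq = 2 − 0 = +2, so the system shifts toward the side with more dissolved moles — to the right.
H is a pure liquid; its activity is 1 regardless of amount, so Q is unaffected — no shift from this change.
Only the nonzero effect(s) matter; the net shift is to the right.

right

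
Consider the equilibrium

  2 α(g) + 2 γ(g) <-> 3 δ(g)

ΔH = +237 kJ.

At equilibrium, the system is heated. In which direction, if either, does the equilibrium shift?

The forward reaction is endothermic. Raising T favours the endothermic direction — shift to the right.

right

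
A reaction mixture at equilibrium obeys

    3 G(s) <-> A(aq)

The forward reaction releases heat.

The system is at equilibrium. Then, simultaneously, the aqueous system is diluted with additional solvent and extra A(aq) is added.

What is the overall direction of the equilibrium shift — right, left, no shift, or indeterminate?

cannot be determined

Dilution lowers every aqueous concentration by the same factor. Δn_aq = 1 − 0 = +1, so the system shifts toward the side with more dissolved moles — to the right.
Adding A (aq), a product, drives the reaction to the left.
The individual effects push in opposite directions; without quantitative information the net direction cannot be determined.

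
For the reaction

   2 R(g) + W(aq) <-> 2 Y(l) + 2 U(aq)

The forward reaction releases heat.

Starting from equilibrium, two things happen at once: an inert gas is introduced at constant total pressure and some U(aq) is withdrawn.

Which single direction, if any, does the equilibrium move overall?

cannot be determined

Adding inert gas at constant total pressure expands the volume and lowers every reacting partial pressure. With Δn_gas = 0 − 2 = -2, Q moves away from K toward the side with fewer gas moles, so the system shifts toward the side with more gas moles — to the left.
Removing U (aq), a product, drives the reaction to the right.
The individual effects push in opposite directions; without quantitative information the net direction cannot be determined.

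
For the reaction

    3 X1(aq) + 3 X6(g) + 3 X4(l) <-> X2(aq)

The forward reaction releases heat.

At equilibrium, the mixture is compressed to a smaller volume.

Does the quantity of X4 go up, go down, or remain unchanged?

decreases

Gas moles: reactants 3, products 0 (Δn_gas = -3). Compression shifts the system toward the side with fewer moles of gas — to the right.
The net shift is to the right. X4 is a reactant, so its amount decreases.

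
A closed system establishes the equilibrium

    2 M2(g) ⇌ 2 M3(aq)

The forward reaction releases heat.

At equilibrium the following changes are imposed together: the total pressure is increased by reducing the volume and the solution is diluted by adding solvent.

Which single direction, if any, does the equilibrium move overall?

right

Gas moles: reactants 2, products 0 (Δn_gas = -2). Compression shifts the system toward the side with fewer moles of gas — to the right.
Dilution lowers every aqueous concentration by the same factor. Δn_aq = 2 − 0 = +2, so the system shifts toward the side with more dissolved moles — to the right.
All effects act in the same direction — net shift to the right.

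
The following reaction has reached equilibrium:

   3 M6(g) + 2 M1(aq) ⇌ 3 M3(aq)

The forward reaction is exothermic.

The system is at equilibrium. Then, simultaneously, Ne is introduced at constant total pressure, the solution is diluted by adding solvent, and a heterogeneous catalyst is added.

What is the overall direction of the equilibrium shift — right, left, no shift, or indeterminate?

cannot be determined

Adding inert gas at constant total pressure expands the volume and lowers every reacting partial pressure. With Δn_gas = 0 − 3 = -3, Q moves away from K toward the side with fewer gas moles, so the system shifts toward the side with more gas moles — to the left.
Dilution lowers every aqueous concentration by the same factor. Δn_aq = 3 − 2 = +1, so the system shifts toward the side with more dissolved moles — to the right.
A catalyst speeds both forward and reverse rates equally; it changes neither Q nor K — no shift from this change.
The individual effects push in opposite directions; without quantitative information the net direction cannot be determined.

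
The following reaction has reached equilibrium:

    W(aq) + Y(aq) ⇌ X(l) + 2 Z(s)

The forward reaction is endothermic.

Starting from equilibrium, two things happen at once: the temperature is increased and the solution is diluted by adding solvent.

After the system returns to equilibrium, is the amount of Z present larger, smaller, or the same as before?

The forward reaction is endothermic. Raising T favours the endothermic direction — shift to the right.
Dilution lowers every aqueous concentration by the same factor. Δn_aq = 0 − 2 = -2, so the system shifts toward the side with more dissolved moles — to the left.
The two effects oppose each other, so the net shift — and hence the change in Z — cannot be determined from the given information.

cannot be determined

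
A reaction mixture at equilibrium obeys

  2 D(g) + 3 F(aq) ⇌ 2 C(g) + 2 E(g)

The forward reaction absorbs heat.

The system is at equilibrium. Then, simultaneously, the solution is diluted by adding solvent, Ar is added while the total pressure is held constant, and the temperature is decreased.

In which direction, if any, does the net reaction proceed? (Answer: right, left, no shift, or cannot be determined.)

cannot be determined

Dilution lowers every aqueous concentration by the same factor. Δn_aq = 0 − 3 = -3, so the system shifts toward the side with more dissolved moles — to the left.
Adding inert gas at constant total pressure expands the volume and lowers every reacting partial pressure. With Δn_gas = 4 − 2 = +2, Q moves away from K toward the side with fewer gas moles, so the system shifts toward the side with more gas moles — to the right.
The forward reaction is endothermic. Lowering T favours the exothermic direction — shift to the left.
The individual effects push in opposite directions; without quantitative information the net direction cannot be determined.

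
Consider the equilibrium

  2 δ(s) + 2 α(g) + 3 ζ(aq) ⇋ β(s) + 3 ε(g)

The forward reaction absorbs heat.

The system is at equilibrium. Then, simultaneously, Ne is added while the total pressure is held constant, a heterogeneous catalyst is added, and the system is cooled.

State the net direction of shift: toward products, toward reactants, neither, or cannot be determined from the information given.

Adding inert gas at constant total pressure expands the volume and lowers every reacting partial pressure. With Δn_gas = 3 − 2 = +1, Q moves away from K toward the side with fewer gas moles, so the system shifts toward the side with more gas moles — to the right.
A catalyst speeds both forward and reverse rates equally; it changes neither Q nor K — no shift from this change.
The forward reaction is endothermic. Lowering T favours the exothermic direction — shift to the left.
The individual effects push in opposite directions; without quantitative information the net direction cannot be determined.

cannot be determined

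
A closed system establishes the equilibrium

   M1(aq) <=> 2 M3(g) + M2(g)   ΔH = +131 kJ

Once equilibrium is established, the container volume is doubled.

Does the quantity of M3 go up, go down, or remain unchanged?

increases

Gas moles: reactants 0, products 3 (Δn_gas = +3). Expansion shifts the system toward the side with more moles of gas — to the right.
The net shift is to the right. M3 is a product, so its amount increases.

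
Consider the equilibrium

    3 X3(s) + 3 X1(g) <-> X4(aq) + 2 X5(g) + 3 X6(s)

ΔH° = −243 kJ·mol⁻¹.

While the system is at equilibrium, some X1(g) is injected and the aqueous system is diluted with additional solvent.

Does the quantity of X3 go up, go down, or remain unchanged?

Adding X1 (g), a reactant, drives the reaction to the right.
Dilution lowers every aqueous concentration by the same factor. Δn_aq = 1 − 0 = +1, so the system shifts toward the side with more dissolved moles — to the right.
The net shift is to the right. X3 is a reactant, so its amount decreases.

decreases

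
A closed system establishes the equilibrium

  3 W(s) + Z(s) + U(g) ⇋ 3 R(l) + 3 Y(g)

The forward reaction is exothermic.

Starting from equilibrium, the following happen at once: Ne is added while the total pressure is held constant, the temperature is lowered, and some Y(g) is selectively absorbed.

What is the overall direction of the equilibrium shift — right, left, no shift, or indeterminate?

Adding inert gas at constant total pressure expands the volume and lowers every reacting partial pressure. With Δn_gas = 3 − 1 = +2, Q moves away from K toward the side with fewer gas moles, so the system shifts toward the side with more gas moles — to the right.
The forward reaction is exothermic. Lowering T favours the exothermic direction — shift to the right.
Removing Y (g), a product, drives the reaction to the right.
All effects act in the same direction — net shift to the right.

right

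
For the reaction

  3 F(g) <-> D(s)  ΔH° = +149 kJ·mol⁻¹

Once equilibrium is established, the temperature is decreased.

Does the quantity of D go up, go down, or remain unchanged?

decreases

The forward reaction is endothermic. Lowering T favours the exothermic direction — shift to the left.
The net shift is to the left. D is a product, so its amount decreases.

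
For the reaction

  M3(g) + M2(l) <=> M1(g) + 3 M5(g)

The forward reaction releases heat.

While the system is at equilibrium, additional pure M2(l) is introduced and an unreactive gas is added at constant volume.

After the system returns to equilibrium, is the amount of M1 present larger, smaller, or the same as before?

unchanged

M2 is a pure liquid; its activity is 1 regardless of amount, so Q is unaffected — no shift from this change.
At constant volume, adding an inert gas leaves every reacting species' partial pressure unchanged, so Q is unchanged — no shift from this change.
No net shift occurs, so the amount of M1 is unchanged.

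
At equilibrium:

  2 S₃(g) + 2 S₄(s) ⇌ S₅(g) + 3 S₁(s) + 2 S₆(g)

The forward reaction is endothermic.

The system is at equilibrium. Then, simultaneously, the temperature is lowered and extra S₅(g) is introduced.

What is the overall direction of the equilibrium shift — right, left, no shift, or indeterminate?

left

The forward reaction is endothermic. Lowering T favours the exothermic direction — shift to the left.
Adding S₅ (g), a product, drives the reaction to the left.
All effects act in the same direction — net shift to the left.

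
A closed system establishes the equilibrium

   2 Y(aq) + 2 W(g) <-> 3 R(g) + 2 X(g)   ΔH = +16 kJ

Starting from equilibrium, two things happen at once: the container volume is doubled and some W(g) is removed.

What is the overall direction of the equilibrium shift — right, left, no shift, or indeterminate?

cannot be determined

Gas moles: reactants 2, products 5 (Δn_gas = +3). Expansion shifts the system toward the side with more moles of gas — to the right.
Removing W (g), a reactant, drives the reaction to the left.
The individual effects push in opposite directions; without quantitative information the net direction cannot be determined.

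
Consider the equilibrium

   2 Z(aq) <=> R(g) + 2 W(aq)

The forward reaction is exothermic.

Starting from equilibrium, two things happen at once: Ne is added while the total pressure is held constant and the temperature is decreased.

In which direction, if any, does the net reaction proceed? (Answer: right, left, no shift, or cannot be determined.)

right

Adding inert gas at constant total pressure expands the volume and lowers every reacting partial pressure. With Δn_gas = 1 − 0 = +1, Q moves away from K toward the side with fewer gas moles, so the system shifts toward the side with more gas moles — to the right.
The forward reaction is exothermic. Lowering T favours the exothermic direction — shift to the right.
All effects act in the same direction — net shift to the right.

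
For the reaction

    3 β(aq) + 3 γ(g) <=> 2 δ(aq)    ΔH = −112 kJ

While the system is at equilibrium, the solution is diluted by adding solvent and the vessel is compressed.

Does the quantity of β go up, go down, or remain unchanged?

cannot be determined

Dilution lowers every aqueous concentration by the same factor. Δn_aq = 2 − 3 = -1, so the system shifts toward the side with more dissolved moles — to the left.
Gas moles: reactants 3, products 0 (Δn_gas = -3). Compression shifts the system toward the side with fewer moles of gas — to the right.
The two effects oppose each other, so the net shift — and hence the change in β — cannot be determined from the given information.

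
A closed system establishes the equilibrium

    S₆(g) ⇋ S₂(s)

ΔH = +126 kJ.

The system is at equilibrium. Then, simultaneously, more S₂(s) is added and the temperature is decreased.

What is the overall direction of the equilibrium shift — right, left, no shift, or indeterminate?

left

S₂ is a pure solid; its activity is 1 regardless of amount, so Q is unaffected — no shift from this change.
The forward reaction is endothermic. Lowering T favours the exothermic direction — shift to the left.
Only the nonzero effect(s) matter; the net shift is to the left.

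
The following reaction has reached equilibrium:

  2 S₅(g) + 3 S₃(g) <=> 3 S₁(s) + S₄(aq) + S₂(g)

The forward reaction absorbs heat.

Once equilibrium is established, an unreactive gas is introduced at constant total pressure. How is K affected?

unchanged

The equilibrium constant depends only on temperature. This perturbation may move the position of equilibrium, but since T is unchanged, K itself is unchanged.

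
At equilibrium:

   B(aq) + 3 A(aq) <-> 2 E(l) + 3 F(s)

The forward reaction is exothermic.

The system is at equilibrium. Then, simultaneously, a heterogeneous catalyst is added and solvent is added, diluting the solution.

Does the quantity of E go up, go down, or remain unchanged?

A catalyst speeds both forward and reverse rates equally; it changes neither Q nor K — no shift from this change.
Dilution lowers every aqueous concentration by the same factor. Δn_aq = 0 − 4 = -4, so the system shifts toward the side with more dissolved moles — to the left.
The net shift is to the left. E is a product, so its amount decreases.

decreases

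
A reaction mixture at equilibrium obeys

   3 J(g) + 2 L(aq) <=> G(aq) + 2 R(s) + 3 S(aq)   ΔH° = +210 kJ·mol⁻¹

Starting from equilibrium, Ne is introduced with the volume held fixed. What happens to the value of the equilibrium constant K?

unchanged

The equilibrium constant depends only on temperature. This perturbation changes neither the position of equilibrium nor K.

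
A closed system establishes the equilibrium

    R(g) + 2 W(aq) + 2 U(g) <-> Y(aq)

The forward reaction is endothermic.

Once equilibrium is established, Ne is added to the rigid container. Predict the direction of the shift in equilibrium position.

At constant volume, adding an inert gas leaves every reacting species' partial pressure unchanged, so Q is unchanged — no shift from this change.

no shift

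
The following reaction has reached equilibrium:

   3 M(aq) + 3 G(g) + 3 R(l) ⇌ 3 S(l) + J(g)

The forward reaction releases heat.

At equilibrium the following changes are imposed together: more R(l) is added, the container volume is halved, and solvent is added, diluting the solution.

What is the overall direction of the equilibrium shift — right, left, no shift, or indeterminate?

cannot be determined

R is a pure liquid; its activity is 1 regardless of amount, so Q is unaffected — no shift from this change.
Gas moles: reactants 3, products 1 (Δn_gas = -2). Compression shifts the system toward the side with fewer moles of gas — to the right.
Dilution lowers every aqueous concentration by the same factor. Δn_aq = 0 − 3 = -3, so the system shifts toward the side with more dissolved moles — to the left.
The individual effects push in opposite directions; without quantitative information the net direction cannot be determined.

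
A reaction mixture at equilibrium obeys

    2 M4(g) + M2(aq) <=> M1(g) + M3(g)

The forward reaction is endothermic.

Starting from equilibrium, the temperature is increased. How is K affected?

increases

K depends on temperature via the van 't Hoff relation. The forward reaction is endothermic, so raising T increases K.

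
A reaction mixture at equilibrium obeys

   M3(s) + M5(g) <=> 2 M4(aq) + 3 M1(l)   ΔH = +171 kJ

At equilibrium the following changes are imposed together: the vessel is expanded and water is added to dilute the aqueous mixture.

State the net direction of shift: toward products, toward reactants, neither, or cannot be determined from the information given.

Gas moles: reactants 1, products 0 (Δn_gas = -1). Expansion shifts the system toward the side with more moles of gas — to the left.
Dilution lowers every aqueous concentration by the same factor. Δn_aq = 2 − 0 = +2, so the system shifts toward the side with more dissolved moles — to the right.
The individual effects push in opposite directions; without quantitative information the net direction cannot be determined.

cannot be determined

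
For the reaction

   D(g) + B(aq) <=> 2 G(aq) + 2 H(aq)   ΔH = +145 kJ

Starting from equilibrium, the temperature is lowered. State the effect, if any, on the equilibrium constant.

K depends on temperature via the van 't Hoff relation. The forward reaction is endothermic, so lowering T decreases K.

decreases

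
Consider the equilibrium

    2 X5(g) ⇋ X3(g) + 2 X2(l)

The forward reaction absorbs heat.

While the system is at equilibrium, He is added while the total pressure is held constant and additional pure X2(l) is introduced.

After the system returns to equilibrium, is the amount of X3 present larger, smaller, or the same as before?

Adding inert gas at constant total pressure expands the volume and lowers every reacting partial pressure. With Δn_gas = 1 − 2 = -1, Q moves away from K toward the side with fewer gas moles, so the system shifts toward the side with more gas moles — to the left.
X2 is a pure liquid; its activity is 1 regardless of amount, so Q is unaffected — no shift from this change.
The net shift is to the left. X3 is a product, so its amount decreases.

decreases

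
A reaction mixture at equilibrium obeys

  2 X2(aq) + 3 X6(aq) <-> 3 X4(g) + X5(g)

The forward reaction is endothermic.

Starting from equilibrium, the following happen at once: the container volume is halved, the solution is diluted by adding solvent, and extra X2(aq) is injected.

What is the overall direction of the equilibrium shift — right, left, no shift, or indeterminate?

cannot be determined

Gas moles: reactants 0, products 4 (Δn_gas = +4). Compression shifts the system toward the side with fewer moles of gas — to the left.
Dilution lowers every aqueous concentration by the same factor. Δn_aq = 0 − 5 = -5, so the system shifts toward the side with more dissolved moles — to the left.
Adding X2 (aq), a reactant, drives the reaction to the right.
The individual effects push in opposite directions; without quantitative information the net direction cannot be determined.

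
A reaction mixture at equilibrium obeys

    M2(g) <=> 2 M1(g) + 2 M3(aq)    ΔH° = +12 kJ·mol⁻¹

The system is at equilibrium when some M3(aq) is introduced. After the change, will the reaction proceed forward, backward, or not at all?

left

Adding M3 (aq), a product, drives the reaction to the left.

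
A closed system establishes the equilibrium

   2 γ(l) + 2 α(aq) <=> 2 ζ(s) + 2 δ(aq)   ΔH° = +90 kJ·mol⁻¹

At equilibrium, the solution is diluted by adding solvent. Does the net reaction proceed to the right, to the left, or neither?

no shift

Dilution scales every aqueous concentration by the same factor. Δn_aq = 2 − 2 = 0, so Q is unchanged — no shift.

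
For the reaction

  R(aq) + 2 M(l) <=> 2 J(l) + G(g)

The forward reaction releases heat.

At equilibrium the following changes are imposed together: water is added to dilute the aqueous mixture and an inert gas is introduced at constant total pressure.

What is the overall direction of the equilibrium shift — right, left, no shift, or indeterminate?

cannot be determined

Dilution lowers every aqueous concentration by the same factor. Δn_aq = 0 − 1 = -1, so the system shifts toward the side with more dissolved moles — to the left.
Adding inert gas at constant total pressure expands the volume and lowers every reacting partial pressure. With Δn_gas = 1 − 0 = +1, Q moves away from K toward the side with fewer gas moles, so the system shifts toward the side with more gas moles — to the right.
The individual effects push in opposite directions; without quantitative information the net direction cannot be determined.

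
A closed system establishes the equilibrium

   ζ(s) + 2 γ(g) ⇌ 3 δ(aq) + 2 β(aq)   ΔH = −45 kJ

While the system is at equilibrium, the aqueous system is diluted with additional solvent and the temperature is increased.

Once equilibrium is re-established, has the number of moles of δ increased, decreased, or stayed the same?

Dilution lowers every aqueous concentration by the same factor. Δn_aq = 5 − 0 = +5, so the system shifts toward the side with more dissolved moles — to the right.
The forward reaction is exothermic. Raising T favours the endothermic direction — shift to the left.
The two effects oppose each other, so the net shift — and hence the change in δ — cannot be determined from the given information.

cannot be determined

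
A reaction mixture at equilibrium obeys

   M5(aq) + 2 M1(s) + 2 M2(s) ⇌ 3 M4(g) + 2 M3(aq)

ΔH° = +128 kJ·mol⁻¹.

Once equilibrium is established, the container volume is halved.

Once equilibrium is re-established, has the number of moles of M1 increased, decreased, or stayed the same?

Gas moles: reactants 0, products 3 (Δn_gas = +3). Compression shifts the system toward the side with fewer moles of gas — to the left.
The net shift is to the left. M1 is a reactant, so its amount increases.

increases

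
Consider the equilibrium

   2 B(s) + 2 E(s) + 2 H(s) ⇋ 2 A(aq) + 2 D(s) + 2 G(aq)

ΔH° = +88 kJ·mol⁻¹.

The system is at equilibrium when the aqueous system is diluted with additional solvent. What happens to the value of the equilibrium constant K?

The equilibrium constant depends only on temperature. This perturbation may move the position of equilibrium, but since T is unchanged, K itself is unchanged.

unchanged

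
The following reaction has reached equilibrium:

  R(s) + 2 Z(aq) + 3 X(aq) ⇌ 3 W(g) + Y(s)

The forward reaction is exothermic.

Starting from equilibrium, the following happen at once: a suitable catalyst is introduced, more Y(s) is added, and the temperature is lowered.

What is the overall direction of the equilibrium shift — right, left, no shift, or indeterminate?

A catalyst speeds both forward and reverse rates equally; it changes neither Q nor K — no shift from this change.
Y is a pure solid; its activity is 1 regardless of amount, so Q is unaffected — no shift from this change.
The forward reaction is exothermic. Lowering T favours the exothermic direction — shift to the right.
Only the nonzero effect(s) matter; the net shift is to the right.

right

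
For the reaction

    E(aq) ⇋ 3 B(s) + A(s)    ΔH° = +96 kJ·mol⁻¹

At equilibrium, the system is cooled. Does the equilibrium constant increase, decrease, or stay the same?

decreases

K depends on temperature via the van 't Hoff relation. The forward reaction is endothermic, so lowering T decreases K.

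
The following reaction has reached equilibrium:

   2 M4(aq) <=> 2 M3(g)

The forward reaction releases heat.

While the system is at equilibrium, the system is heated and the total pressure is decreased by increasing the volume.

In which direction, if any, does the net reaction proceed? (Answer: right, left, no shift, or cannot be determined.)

The forward reaction is exothermic. Raising T favours the endothermic direction — shift to the left.
Gas moles: reactants 0, products 2 (Δn_gas = +2). Expansion shifts the system toward the side with more moles of gas — to the right.
The individual effects push in opposite directions; without quantitative information the net direction cannot be determined.

cannot be determined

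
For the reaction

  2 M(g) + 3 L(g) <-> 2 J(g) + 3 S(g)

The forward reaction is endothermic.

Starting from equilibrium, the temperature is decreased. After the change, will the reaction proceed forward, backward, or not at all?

left

The forward reaction is endothermic. Lowering T favours the exothermic direction — shift to the left.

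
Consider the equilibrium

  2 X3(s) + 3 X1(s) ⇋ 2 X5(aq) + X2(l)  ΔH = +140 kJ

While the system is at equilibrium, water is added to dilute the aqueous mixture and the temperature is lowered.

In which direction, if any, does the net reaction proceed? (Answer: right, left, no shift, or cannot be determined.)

Dilution lowers every aqueous concentration by the same factor. Δn_aq = 2 − 0 = +2, so the system shifts toward the side with more dissolved moles — to the right.
The forward reaction is endothermic. Lowering T favours the exothermic direction — shift to the left.
The individual effects push in opposite directions; without quantitative information the net direction cannot be determined.

cannot be determined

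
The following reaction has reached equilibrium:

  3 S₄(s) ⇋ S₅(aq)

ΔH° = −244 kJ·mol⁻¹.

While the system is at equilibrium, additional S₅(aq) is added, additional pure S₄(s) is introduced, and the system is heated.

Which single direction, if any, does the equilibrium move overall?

left

Adding S₅ (aq), a product, drives the reaction to the left.
S₄ is a pure solid; its activity is 1 regardless of amount, so Q is unaffected — no shift from this change.
The forward reaction is exothermic. Raising T favours the endothermic direction — shift to the left.
Only the nonzero effect(s) matter; the net shift is to the left.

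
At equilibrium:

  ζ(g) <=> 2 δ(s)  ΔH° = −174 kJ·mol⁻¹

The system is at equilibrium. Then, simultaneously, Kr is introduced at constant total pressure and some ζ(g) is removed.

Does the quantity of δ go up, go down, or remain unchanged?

decreases

Adding inert gas at constant total pressure expands the volume and lowers every reacting partial pressure. With Δn_gas = 0 − 1 = -1, Q moves away from K toward the side with fewer gas moles, so the system shifts toward the side with more gas moles — to the left.
Removing ζ (g), a reactant, drives the reaction to the left.
The net shift is to the left. δ is a product, so its amount decreases.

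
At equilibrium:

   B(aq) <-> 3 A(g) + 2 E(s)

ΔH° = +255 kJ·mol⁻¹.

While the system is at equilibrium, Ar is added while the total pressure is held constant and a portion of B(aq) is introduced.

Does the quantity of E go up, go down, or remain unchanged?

Adding inert gas at constant total pressure expands the volume and lowers every reacting partial pressure. With Δn_gas = 3 − 0 = +3, Q moves away from K toward the side with fewer gas moles, so the system shifts toward the side with more gas moles — to the right.
Adding B (aq), a reactant, drives the reaction to the right.
The net shift is to the right. E is a product, so its amount increases.

increases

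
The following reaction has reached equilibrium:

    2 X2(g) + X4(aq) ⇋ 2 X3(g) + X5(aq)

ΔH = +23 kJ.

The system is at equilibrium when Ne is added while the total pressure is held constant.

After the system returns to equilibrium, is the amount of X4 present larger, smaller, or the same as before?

Adding inert gas at constant total pressure expands the volume, scaling every reacting partial pressure by the same factor. Δn_gas = 2 − 2 = 0, so Q is unchanged — no shift.
No net shift occurs, so the amount of X4 is unchanged.

unchanged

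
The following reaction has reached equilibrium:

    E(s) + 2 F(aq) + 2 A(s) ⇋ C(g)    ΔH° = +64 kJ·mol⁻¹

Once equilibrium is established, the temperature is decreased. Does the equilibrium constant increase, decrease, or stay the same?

decreases

K depends on temperature via the van 't Hoff relation. The forward reaction is endothermic, so lowering T decreases K.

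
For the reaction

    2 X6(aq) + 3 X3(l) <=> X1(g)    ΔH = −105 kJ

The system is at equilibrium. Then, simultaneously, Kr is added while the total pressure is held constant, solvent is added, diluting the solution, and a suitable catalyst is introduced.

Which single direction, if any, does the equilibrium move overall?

cannot be determined

Adding inert gas at constant total pressure expands the volume and lowers every reacting partial pressure. With Δn_gas = 1 − 0 = +1, Q moves away from K toward the side with fewer gas moles, so the system shifts toward the side with more gas moles — to the right.
Dilution lowers every aqueous concentration by the same factor. Δn_aq = 0 − 2 = -2, so the system shifts toward the side with more dissolved moles — to the left.
A catalyst speeds both forward and reverse rates equally; it changes neither Q nor K — no shift from this change.
The individual effects push in opposite directions; without quantitative information the net direction cannot be determined.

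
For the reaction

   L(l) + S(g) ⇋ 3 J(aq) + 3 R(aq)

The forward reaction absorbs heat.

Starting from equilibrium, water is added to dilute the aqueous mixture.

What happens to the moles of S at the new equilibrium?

decreases

Dilution lowers every aqueous concentration by the same factor. Δn_aq = 6 − 0 = +6, so the system shifts toward the side with more dissolved moles — to the right.
The net shift is to the right. S is a reactant, so its amount decreases.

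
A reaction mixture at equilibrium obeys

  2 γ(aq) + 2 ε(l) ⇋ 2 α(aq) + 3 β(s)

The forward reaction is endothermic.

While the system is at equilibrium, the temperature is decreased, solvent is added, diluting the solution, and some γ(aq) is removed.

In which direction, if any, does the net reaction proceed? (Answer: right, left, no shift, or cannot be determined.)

left

The forward reaction is endothermic. Lowering T favours the exothermic direction — shift to the left.
Dilution scales every aqueous concentration by the same factor. Δn_aq = 2 − 2 = 0, so Q is unchanged — no shift.
Removing γ (aq), a reactant, drives the reaction to the left.
Only the nonzero effect(s) matter; the net shift is to the left.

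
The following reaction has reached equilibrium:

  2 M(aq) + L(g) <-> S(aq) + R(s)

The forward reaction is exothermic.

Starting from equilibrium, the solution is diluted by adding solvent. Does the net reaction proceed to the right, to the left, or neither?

left

Dilution lowers every aqueous concentration by the same factor. Δn_aq = 1 − 2 = -1, so the system shifts toward the side with more dissolved moles — to the left.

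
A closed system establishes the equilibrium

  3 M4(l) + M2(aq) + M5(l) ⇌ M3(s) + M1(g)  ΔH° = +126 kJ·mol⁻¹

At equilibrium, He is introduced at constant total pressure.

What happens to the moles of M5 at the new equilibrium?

decreases

Adding inert gas at constant total pressure expands the volume and lowers every reacting partial pressure. With Δn_gas = 1 − 0 = +1, Q moves away from K toward the side with fewer gas moles, so the system shifts toward the side with more gas moles — to the right.
The net shift is to the right. M5 is a reactant, so its amount decreases.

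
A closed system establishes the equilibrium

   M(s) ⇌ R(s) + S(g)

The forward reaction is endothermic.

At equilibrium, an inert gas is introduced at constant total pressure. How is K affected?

unchanged

The equilibrium constant depends only on temperature. This perturbation may move the position of equilibrium, but since T is unchanged, K itself is unchanged.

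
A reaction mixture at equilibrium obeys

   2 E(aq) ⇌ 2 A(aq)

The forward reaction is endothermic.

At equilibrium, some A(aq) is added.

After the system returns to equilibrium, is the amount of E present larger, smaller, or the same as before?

increases

Adding A (aq), a product, drives the reaction to the left.
The net shift is to the left. E is a reactant, so its amount increases.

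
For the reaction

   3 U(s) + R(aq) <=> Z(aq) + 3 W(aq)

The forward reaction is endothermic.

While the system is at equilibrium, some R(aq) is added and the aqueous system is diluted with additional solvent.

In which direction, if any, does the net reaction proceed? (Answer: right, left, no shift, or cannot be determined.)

Adding R (aq), a reactant, drives the reaction to the right.
Dilution lowers every aqueous concentration by the same factor. Δn_aq = 4 − 1 = +3, so the system shifts toward the side with more dissolved moles — to the right.
All effects act in the same direction — net shift to the right.

right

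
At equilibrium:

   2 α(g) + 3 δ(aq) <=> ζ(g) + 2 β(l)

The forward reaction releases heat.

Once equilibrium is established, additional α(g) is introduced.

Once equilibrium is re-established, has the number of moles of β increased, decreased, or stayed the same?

Adding α (g), a reactant, drives the reaction to the right.
The net shift is to the right. β is a product, so its amount increases.

increases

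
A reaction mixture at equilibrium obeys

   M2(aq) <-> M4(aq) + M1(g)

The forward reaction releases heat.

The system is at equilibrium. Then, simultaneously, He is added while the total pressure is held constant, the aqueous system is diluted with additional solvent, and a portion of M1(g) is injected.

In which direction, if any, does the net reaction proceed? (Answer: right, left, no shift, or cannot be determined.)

Adding inert gas at constant total pressure expands the volume and lowers every reacting partial pressure. With Δn_gas = 1 − 0 = +1, Q moves away from K toward the side with fewer gas moles, so the system shifts toward the side with more gas moles — to the right.
Dilution scales every aqueous concentration by the same factor. Δn_aq = 1 − 1 = 0, so Q is unchanged — no shift.
Adding M1 (g), a product, drives the reaction to the left.
The individual effects push in opposite directions; without quantitative information the net direction cannot be determined.

cannot be determined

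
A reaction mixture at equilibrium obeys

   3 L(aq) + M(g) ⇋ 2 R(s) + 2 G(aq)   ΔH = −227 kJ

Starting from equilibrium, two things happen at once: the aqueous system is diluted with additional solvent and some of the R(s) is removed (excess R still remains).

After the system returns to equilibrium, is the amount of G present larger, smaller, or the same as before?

decreases

Dilution lowers every aqueous concentration by the same factor. Δn_aq = 2 − 3 = -1, so the system shifts toward the side with more dissolved moles — to the left.
R is a pure solid; its activity is 1 regardless of amount, so Q is unaffected — no shift from this change.
The net shift is to the left. G is a product, so its amount decreases.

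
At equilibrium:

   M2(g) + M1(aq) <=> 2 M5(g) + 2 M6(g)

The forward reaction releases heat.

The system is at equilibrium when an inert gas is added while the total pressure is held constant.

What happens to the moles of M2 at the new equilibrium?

Adding inert gas at constant total pressure expands the volume and lowers every reacting partial pressure. With Δn_gas = 4 − 1 = +3, Q moves away from K toward the side with fewer gas moles, so the system shifts toward the side with more gas moles — to the right.
The net shift is to the right. M2 is a reactant, so its amount decreases.

decreases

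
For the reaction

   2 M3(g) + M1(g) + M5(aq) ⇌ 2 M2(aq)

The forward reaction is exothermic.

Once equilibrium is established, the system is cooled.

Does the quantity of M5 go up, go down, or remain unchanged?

decreases

The forward reaction is exothermic. Lowering T favours the exothermic direction — shift to the right.
The net shift is to the right. M5 is a reactant, so its amount decreases.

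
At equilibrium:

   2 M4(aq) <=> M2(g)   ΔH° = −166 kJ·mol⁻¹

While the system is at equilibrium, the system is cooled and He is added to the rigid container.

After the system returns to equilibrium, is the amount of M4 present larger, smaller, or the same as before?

The forward reaction is exothermic. Lowering T favours the exothermic direction — shift to the right.
At constant volume, adding an inert gas leaves every reacting species' partial pressure unchanged, so Q is unchanged — no shift from this change.
The net shift is to the right. M4 is a reactant, so its amount decreases.

decreases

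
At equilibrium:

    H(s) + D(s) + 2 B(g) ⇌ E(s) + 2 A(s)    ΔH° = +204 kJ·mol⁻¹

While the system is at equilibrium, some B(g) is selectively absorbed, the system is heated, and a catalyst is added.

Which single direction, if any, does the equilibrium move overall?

cannot be determined

Removing B (g), a reactant, drives the reaction to the left.
The forward reaction is endothermic. Raising T favours the endothermic direction — shift to the right.
A catalyst speeds both forward and reverse rates equally; it changes neither Q nor K — no shift from this change.
The individual effects push in opposite directions; without quantitative information the net direction cannot be determined.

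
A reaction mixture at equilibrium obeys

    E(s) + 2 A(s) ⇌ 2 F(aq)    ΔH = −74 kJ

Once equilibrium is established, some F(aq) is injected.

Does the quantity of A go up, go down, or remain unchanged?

increases

Adding F (aq), a product, drives the reaction to the left.
The net shift is to the left. A is a reactant, so its amount increases.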